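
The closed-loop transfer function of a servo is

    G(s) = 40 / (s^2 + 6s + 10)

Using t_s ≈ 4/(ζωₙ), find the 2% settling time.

Comparing s^2 + 6s + 10 to s^2 + 2ζωₙs + ωₙ²: ωₙ = √10 ≈ 3.162 rad/s and ζ = 6/(2·√10) ≈ 0.9487.
ζωₙ = 6/2 = 3, so t_s ≈ 4/(ζωₙ) = 4/3 ≈ 1.333 s.

t_s ≈ 1.333 s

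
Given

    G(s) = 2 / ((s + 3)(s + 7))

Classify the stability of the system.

stable

The poles can be read from the denominator factors: s = -3, -7.
Since all poles lie strictly in the left half-plane, the system is stable.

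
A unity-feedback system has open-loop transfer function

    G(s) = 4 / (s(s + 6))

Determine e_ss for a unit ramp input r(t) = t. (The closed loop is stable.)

e_ss = 1.500

G(s) has one pole at the origin.
This is a Type 1 system. Kv = lim_{s→0} s·G(s) = 4/6 = 2/3.
e_ss = 1/Kv = 1/(2/3) = 3/2 ≈ 1.500.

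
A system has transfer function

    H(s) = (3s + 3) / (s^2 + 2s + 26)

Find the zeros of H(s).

Set the numerator to zero: 3s + 3 = 0, i.e. 3·(s + 1) = 0.
So s = -1.

s = -1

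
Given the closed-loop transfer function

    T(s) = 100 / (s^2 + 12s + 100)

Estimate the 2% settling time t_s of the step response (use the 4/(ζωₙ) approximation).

t_s ≈ 0.6667 s

Comparing s^2 + 12s + 100 to s^2 + 2ζωₙs + ωₙ²: ωₙ = 10 rad/s and ζ = 12/(2·10) = 0.6.
ζωₙ = 12/2 = 6, so t_s ≈ 4/(ζωₙ) = 4/6 ≈ 0.6667 s.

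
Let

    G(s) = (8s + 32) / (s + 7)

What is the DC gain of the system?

G(0) = 32/7 ≈ 4.571

Set s = 0: G(0) = (32) / (7) = 32/7.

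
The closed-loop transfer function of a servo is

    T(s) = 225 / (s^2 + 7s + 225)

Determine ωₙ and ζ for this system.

Compare the denominator to the standard form s^2 + 2ζωₙs + ωₙ².
ωₙ² = 225, so ωₙ = 15 rad/s.
2ζωₙ = 7, so ζ = 7/(2·15) ≈ 0.2333.

ωₙ = 15 rad/s, ζ ≈ 0.2333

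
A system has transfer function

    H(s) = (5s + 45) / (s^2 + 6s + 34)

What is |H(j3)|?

|H(j3)| ≈ 1.540

Substitute s = j3: numerator = 45 + j15, denominator = 25 + j18.
|H(j3)| = |45 + j15| / |25 + j18| = 47.434 / 30.806 ≈ 1.540.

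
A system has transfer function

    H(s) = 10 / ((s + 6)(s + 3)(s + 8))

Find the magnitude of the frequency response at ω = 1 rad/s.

Substitute s = j1: numerator = 10, denominator = 127 + j89.
|H(j1)| = |10| / |127 + j89| = 10 / 155.08 ≈ 0.06448.

|H(j1)| ≈ 0.06448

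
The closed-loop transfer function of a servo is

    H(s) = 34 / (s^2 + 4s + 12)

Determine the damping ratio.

Compare the denominator to the standard form s^2 + 2ζωₙs + ωₙ².
ωₙ² = 12, so ωₙ = √12 ≈ 3.464 rad/s.
2ζωₙ = 4, so ζ = 4/(2·√12) ≈ 0.5774.

ζ ≈ 0.5774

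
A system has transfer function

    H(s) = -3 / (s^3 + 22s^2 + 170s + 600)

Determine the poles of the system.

The poles are the roots of the denominator s^3 + 22s^2 + 170s + 600 = 0.
Trying s = -12: the polynomial evaluates to 0, so (s + 12) is a factor.
Dividing out leaves s^2 + 10s + 50 = 0.
The quadratic formula then gives s = -5 ± 5j.

s = -5 + 5j, -5 - 5j, -12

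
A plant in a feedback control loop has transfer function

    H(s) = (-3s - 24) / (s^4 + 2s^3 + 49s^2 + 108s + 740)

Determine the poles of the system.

The poles are the roots of the denominator s^4 + 2s^3 + 49s^2 + 108s + 740 = 0.
No real roots exist; factor into two real quadratics: (s^2 - 2s + 37)(s^2 + 4s + 20) = 0.
Each quadratic gives a conjugate pair via the quadratic formula.

s = 1 + 6j, 1 - 6j, -2 + 4j, -2 - 4j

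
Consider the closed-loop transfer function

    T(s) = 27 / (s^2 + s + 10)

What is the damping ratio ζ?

ζ ≈ 0.1581

Compare the denominator to the standard form s^2 + 2ζωₙs + ωₙ².
ωₙ² = 10, so ωₙ = √10 ≈ 3.162 rad/s.
2ζωₙ = 1, so ζ = 1/(2·√10) ≈ 0.1581.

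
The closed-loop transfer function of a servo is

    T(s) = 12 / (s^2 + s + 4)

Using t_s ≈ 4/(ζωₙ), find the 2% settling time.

Comparing s^2 + s + 4 to s^2 + 2ζωₙs + ωₙ²: ωₙ = 2 rad/s and ζ = 1/(2·2) = 0.25.
ζωₙ = 1/2 = 0.5, so t_s ≈ 4/(ζωₙ) = 4/0.5 = 8 s.

t_s ≈ 8 s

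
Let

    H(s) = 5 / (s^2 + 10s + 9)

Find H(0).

Set s = 0: H(0) = (5) / (9) = 5/9.

H(0) = 5/9 ≈ 0.5556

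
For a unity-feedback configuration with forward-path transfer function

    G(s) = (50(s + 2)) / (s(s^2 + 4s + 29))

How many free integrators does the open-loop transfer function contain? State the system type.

Type 1

The denominator has 1 factor of s at the origin (free integrator), so this is a Type 1 system.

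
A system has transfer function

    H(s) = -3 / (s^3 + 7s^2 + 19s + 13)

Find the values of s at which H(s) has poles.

The poles are the roots of the denominator s^3 + 7s^2 + 19s + 13 = 0.
Trying s = -1: the polynomial evaluates to 0, so (s + 1) is a factor.
Dividing out leaves s^2 + 6s + 13 = 0.
The quadratic formula then gives s = -3 ± 2j.

s = -3 ± 2j, -1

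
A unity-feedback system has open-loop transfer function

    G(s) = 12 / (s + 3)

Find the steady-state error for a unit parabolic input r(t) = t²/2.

e_ss = ∞

G(s) has no poles at the origin.
This is a Type 0 system; Ka = lim_{s→0} s^2·G(s) = 0, so the steady-state error for a parabola input is infinite.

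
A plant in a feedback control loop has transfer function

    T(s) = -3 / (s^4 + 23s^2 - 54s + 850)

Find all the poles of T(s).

The poles are the roots of the denominator s^4 + 23s^2 - 54s + 850 = 0.
No real roots exist; factor into two real quadratics: (s^2 - 6s + 25)(s^2 + 6s + 34) = 0.
Each quadratic gives a conjugate pair via the quadratic formula.

s = 3 + 4j, 3 - 4j, -3 + 5j, -3 - 5j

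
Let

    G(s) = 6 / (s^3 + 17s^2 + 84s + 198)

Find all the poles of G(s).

The poles are the roots of the denominator s^3 + 17s^2 + 84s + 198 = 0.
Trying s = -11: the polynomial evaluates to 0, so (s + 11) is a factor.
Dividing out leaves s^2 + 6s + 18 = 0.
The quadratic formula then gives s = -3 ± 3j.

s = -3 ± 3j, -11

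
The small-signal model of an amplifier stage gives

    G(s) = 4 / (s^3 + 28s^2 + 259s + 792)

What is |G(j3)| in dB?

Substitute s = j3: numerator = 4, denominator = 540 + j750.
|G(j3)| = |4| / |540 + j750| = 4 / 924.18 ≈ 0.004328.
In decibels: 20·log₁₀(0.004328) ≈ -47.3 dB.

|G(j3)|_dB ≈ -47.3 dB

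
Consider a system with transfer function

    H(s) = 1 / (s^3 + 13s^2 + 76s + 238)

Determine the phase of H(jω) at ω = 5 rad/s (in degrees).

At s = j5: numerator = 1, denominator = -87 + j255.
∠H = ∠num − ∠den = 0° − (108.84°) = -108.8°.

∠H(j5) ≈ -108.8°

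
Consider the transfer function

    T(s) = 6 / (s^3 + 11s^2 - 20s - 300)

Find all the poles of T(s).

The poles are the roots of the denominator s^3 + 11s^2 - 20s - 300 = 0.
Trying s = -10: the polynomial evaluates to 0, so (s + 10) is a factor.
Dividing out leaves s^2 + s - 30 = 0.
Factoring the quadratic: (s - 5)(s + 6) = 0.

s = -10, 5, -6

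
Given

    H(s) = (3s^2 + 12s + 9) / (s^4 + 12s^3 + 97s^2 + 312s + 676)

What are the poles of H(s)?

s = -4 + 6j, -4 - 6j, -2 + 3j, -2 - 3j

The poles are the roots of the denominator s^4 + 12s^3 + 97s^2 + 312s + 676 = 0.
No real roots exist; factor into two real quadratics: (s^2 + 8s + 52)(s^2 + 4s + 13) = 0.
Each quadratic gives a conjugate pair via the quadratic formula.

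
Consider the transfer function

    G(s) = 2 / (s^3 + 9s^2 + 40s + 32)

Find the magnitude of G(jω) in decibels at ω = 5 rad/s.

|G(j5)|_dB ≈ -40.3 dB

Substitute s = j5: numerator = 2, denominator = -193 + j75.
|G(j5)| = |2| / |-193 + j75| = 2 / 207.06 ≈ 0.009659.
In decibels: 20·log₁₀(0.009659) ≈ -40.3 dB.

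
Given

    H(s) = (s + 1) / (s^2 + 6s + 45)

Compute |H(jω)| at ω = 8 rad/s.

|H(j8)| ≈ 0.1562

Substitute s = j8: numerator = 1 + j8, denominator = -19 + j48.
|H(j8)| = |1 + j8| / |-19 + j48| = 8.0623 / 51.624 ≈ 0.1562.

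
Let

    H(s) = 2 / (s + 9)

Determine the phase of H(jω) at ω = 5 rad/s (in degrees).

∠H(j5) ≈ -29.05°

At s = j5: numerator = 2, denominator = 9 + j5.
∠H = ∠num − ∠den = 0° − (29.055°) = -29.05°.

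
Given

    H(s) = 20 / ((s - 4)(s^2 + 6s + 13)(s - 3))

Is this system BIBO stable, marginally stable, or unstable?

The poles can be read from the denominator factors: s = 4, -3 ± 2j, 3.
Since the pole(s) at s = 4, 3 lie in the right half-plane, the system is unstable.

unstable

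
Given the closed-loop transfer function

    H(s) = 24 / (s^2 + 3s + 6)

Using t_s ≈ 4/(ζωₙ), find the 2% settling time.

t_s ≈ 2.667 s

Comparing s^2 + 3s + 6 to s^2 + 2ζωₙs + ωₙ²: ωₙ = √6 ≈ 2.449 rad/s and ζ = 3/(2·√6) ≈ 0.6124.
ζωₙ = 3/2 = 1.5, so t_s ≈ 4/(ζωₙ) = 4/1.5 ≈ 2.667 s.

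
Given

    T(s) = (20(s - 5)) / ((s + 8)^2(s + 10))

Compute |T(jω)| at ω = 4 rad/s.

|T(j4)| ≈ 0.1486

Substitute s = j4: numerator = -100 + j80, denominator = 224 + j832.
|T(j4)| = |-100 + j80| / |224 + j832| = 128.06 / 861.63 ≈ 0.1486.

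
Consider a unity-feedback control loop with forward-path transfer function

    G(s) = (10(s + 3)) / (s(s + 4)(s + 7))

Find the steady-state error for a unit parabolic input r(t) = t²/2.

e_ss = ∞

G(s) has one pole at the origin.
This is a Type 1 system; Ka = lim_{s→0} s^2·G(s) = 0, so the steady-state error for a parabola input is infinite.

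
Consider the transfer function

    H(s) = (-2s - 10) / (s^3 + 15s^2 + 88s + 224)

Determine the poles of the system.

s = -4 ± 4j, -7

The poles are the roots of the denominator s^3 + 15s^2 + 88s + 224 = 0.
Trying s = -7: the polynomial evaluates to 0, so (s + 7) is a factor.
Dividing out leaves s^2 + 8s + 32 = 0.
The quadratic formula then gives s = -4 ± 4j.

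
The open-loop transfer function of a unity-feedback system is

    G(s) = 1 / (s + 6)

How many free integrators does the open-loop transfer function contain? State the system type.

Type 0

The denominator has no factor of s at the origin — no free integrator — so this is a Type 0 system.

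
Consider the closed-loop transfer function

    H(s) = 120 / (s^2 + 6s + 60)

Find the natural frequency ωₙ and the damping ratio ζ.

ωₙ ≈ 7.746 rad/s, ζ ≈ 0.3873

Compare the denominator to the standard form s^2 + 2ζωₙs + ωₙ².
ωₙ² = 60, so ωₙ = √60 ≈ 7.746 rad/s.
2ζωₙ = 6, so ζ = 6/(2·√60) ≈ 0.3873.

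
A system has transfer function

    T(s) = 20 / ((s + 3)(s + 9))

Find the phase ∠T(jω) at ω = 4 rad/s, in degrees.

∠T(j4) ≈ -77.09°

At s = j4: numerator = 20, denominator = 11 + j48.
∠T = ∠num − ∠den = 0° − (77.093°) = -77.09°.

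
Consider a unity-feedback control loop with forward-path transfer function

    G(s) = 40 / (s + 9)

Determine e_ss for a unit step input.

e_ss = 0.1837

G(s) has no poles at the origin.
This is a Type 0 system. Kp = lim_{s→0} G(s) = 40/9.
e_ss = 1/(1 + Kp) = 1/(1 + 40/9) = 9/49 ≈ 0.1837.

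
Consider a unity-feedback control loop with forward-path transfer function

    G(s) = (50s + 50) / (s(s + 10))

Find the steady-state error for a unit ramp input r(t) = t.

G(s) has one pole at the origin.
This is a Type 1 system. Kv = lim_{s→0} s·G(s) = 50/10 = 5.
e_ss = 1/Kv = 1/(5) = 1/5 ≈ 0.2000.

e_ss = 0.2000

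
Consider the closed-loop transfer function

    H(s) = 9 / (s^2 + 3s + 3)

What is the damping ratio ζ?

ζ ≈ 0.8660

Compare the denominator to the standard form s^2 + 2ζωₙs + ωₙ².
ωₙ² = 3, so ωₙ = √3 ≈ 1.732 rad/s.
2ζωₙ = 3, so ζ = 3/(2·√3) ≈ 0.8660.
With ζ = 0.8660 the response is underdamped.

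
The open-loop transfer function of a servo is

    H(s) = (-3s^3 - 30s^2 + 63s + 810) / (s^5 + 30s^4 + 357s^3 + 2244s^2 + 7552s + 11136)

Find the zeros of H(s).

s = -6, -9, 5

Set the numerator to zero: -3s^3 - 30s^2 + 63s + 810 = 0, i.e. -3·(s^3 + 10s^2 - 21s - 270) = 0.
Factoring: (s + 6)(s + 9)(s - 5) = 0.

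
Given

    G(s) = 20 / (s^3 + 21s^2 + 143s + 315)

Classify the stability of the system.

The denominator s^3 + 21s^2 + 143s + 315 factors as (s + 9)(s + 5)(s + 7), giving poles at s = -9, -5, -7.
Since all poles lie strictly in the left half-plane, the system is stable.

stable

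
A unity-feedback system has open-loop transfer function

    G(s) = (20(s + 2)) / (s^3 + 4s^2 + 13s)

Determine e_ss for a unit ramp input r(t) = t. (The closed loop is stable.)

e_ss = 0.3250

G(s) has one pole at the origin.
This is a Type 1 system. Kv = lim_{s→0} s·G(s) = 40/13.
e_ss = 1/Kv = 1/(40/13) = 13/40 ≈ 0.3250.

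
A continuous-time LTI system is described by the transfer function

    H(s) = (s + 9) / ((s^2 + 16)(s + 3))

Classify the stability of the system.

The poles can be read from the denominator factors: s = ±4j, -3.
Since the simple pole(s) at s = ±4j lie on the jω-axis with none in the right half-plane, the system is marginally stable.

marginally stable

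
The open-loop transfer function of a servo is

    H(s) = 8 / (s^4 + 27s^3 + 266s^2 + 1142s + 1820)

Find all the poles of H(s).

s = -7, -10, -5 + j, -5 - j

The poles are the roots of the denominator s^4 + 27s^3 + 266s^2 + 1142s + 1820 = 0.
Trying s = -7: the polynomial evaluates to 0, so (s + 7) is a factor.
Dividing out leaves s^3 + 20s^2 + 126s + 260 = 0.
This factors further as (s + 10)(s^2 + 10s + 26) = 0.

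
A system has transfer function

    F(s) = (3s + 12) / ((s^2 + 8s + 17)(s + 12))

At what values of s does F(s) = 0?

s = -4

Set the numerator to zero: 3s + 12 = 0, i.e. 3·(s + 4) = 0.
So s = -4.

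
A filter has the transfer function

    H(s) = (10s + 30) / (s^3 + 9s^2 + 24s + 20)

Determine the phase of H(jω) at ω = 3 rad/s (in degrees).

At s = j3: numerator = 30 + j30, denominator = -61 + j45.
∠H = ∠num − ∠den = 45° − (143.58°) = -98.58°.

∠H(j3) ≈ -98.58°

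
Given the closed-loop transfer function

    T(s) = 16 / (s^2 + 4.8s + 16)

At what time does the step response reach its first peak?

t_p ≈ 0.9817 s

Comparing s^2 + 4.8s + 16 to s^2 + 2ζωₙs + ωₙ²: ωₙ = 4 rad/s and ζ = 4.8/(2·4) = 0.6.
ζωₙ = 4.8/2 = 2.4, so ω_d = ωₙ√(1−ζ²) = √(ωₙ² − (ζωₙ)²) = √(16 − 2.4²) = √10.24 = 3.200 rad/s.
t_p = π/ω_d = π/3.200 ≈ 0.9817 s.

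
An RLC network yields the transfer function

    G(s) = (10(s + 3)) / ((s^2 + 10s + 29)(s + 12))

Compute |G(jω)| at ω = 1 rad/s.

|G(j1)| ≈ 0.08833

Substitute s = j1: numerator = 30 + j10, denominator = 326 + j148.
|G(j1)| = |30 + j10| / |326 + j148| = 31.623 / 358.02 ≈ 0.08833.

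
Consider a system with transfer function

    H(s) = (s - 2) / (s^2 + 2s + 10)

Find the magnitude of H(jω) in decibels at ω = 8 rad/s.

Substitute s = j8: numerator = -2 + j8, denominator = -54 + j16.
|H(j8)| = |-2 + j8| / |-54 + j16| = 8.2462 / 56.321 ≈ 0.1464.
In decibels: 20·log₁₀(0.1464) ≈ -16.7 dB.

|H(j8)|_dB ≈ -16.7 dB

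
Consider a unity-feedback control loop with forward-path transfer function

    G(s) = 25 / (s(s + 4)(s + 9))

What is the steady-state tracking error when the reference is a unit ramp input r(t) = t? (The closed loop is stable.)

e_ss = 1.440

G(s) has one pole at the origin.
This is a Type 1 system. Kv = lim_{s→0} s·G(s) = 25/36.
e_ss = 1/Kv = 1/(25/36) = 36/25 ≈ 1.440.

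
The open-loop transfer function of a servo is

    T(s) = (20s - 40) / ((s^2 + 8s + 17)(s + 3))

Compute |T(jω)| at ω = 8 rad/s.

Substitute s = j8: numerator = -40 + j160, denominator = -653 - j184.
|T(j8)| = |-40 + j160| / |-653 - j184| = 164.92 / 678.43 ≈ 0.2431.

|T(j8)| ≈ 0.2431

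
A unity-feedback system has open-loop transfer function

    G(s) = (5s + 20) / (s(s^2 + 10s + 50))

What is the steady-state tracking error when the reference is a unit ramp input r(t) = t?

G(s) has one pole at the origin.
This is a Type 1 system. Kv = lim_{s→0} s·G(s) = 20/50 = 2/5.
e_ss = 1/Kv = 1/(2/5) = 5/2 ≈ 2.500.

e_ss = 2.500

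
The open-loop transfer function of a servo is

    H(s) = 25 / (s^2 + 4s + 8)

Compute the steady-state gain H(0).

Set s = 0: H(0) = (25) / (8) = 25/8.

H(0) = 25/8 ≈ 3.125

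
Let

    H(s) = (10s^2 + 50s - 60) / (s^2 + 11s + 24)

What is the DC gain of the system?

Set s = 0: H(0) = (-60) / (24) = -5/2.

H(0) = -5/2 ≈ -2.500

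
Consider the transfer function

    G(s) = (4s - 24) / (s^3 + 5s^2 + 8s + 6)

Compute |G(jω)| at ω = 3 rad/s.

Substitute s = j3: numerator = -24 + j12, denominator = -39 - j3.
|G(j3)| = |-24 + j12| / |-39 - j3| = 26.833 / 39.115 ≈ 0.6860.

|G(j3)| ≈ 0.6860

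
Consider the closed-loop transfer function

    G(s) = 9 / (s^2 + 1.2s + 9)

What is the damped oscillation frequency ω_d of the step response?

Comparing s^2 + 1.2s + 9 to s^2 + 2ζωₙs + ωₙ²: ωₙ = 3 rad/s and ζ = 1.2/(2·3) = 0.2.
ζωₙ = 1.2/2 = 0.6, so ω_d = ωₙ√(1−ζ²) = √(ωₙ² − (ζωₙ)²) = √(9 − 0.6²) = √8.64 ≈ 2.939 rad/s.

ω_d ≈ 2.939 rad/s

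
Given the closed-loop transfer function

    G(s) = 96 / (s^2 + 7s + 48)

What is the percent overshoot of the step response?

%OS ≈ 15.9%

Comparing s^2 + 7s + 48 to s^2 + 2ζωₙs + ωₙ²: ωₙ = √48 ≈ 6.928 rad/s and ζ = 7/(2·√48) ≈ 0.5052.
%OS = 100·exp(−πζ/√(1−ζ²)) = 100·exp(−π·0.5052/√(1−0.5052²)) ≈ 15.9%.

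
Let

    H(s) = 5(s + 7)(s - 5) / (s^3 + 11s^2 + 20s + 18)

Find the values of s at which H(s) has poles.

s = -1 + j, -1 - j, -9

The poles are the roots of the denominator s^3 + 11s^2 + 20s + 18 = 0.
Trying s = -9: the polynomial evaluates to 0, so (s + 9) is a factor.
Dividing out leaves s^2 + 2s + 2 = 0.
The quadratic formula then gives s = -1 ± 1j.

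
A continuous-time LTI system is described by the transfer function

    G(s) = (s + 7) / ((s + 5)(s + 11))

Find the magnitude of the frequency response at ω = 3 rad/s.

Substitute s = j3: numerator = 7 + j3, denominator = 46 + j48.
|G(j3)| = |7 + j3| / |46 + j48| = 7.6158 / 66.483 ≈ 0.1146.

|G(j3)| ≈ 0.1146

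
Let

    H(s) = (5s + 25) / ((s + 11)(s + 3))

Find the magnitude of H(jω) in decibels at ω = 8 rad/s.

Substitute s = j8: numerator = 25 + j40, denominator = -31 + j112.
|H(j8)| = |25 + j40| / |-31 + j112| = 47.170 / 116.21 ≈ 0.4059.
In decibels: 20·log₁₀(0.4059) ≈ -7.83 dB.

|H(j8)|_dB ≈ -7.83 dB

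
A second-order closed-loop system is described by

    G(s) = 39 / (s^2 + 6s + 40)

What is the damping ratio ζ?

ζ ≈ 0.4743

Compare the denominator to the standard form s^2 + 2ζωₙs + ωₙ².
ωₙ² = 40, so ωₙ = √40 ≈ 6.325 rad/s.
2ζωₙ = 6, so ζ = 6/(2·√40) ≈ 0.4743.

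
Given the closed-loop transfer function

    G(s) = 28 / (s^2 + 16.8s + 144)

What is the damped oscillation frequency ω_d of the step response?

ω_d ≈ 8.570 rad/s

Comparing s^2 + 16.8s + 144 to s^2 + 2ζωₙs + ωₙ²: ωₙ = 12 rad/s and ζ = 16.8/(2·12) = 0.7.
ζωₙ = 16.8/2 = 8.4, so ω_d = ωₙ√(1−ζ²) = √(ωₙ² − (ζωₙ)²) = √(144 − 8.4²) = √73.44 ≈ 8.570 rad/s.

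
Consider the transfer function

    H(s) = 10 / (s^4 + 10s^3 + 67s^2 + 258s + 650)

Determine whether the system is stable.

The denominator s^4 + 10s^3 + 67s^2 + 258s + 650 factors as (s^2 + 8s + 25)(s^2 + 2s + 26), giving poles at s = -4 + 3j, -4 - 3j, -1 + 5j, -1 - 5j.
Since all poles lie strictly in the left half-plane, the system is stable.

stable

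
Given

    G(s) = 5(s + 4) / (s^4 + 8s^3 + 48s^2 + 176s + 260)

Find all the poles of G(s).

The poles are the roots of the denominator s^4 + 8s^3 + 48s^2 + 176s + 260 = 0.
No real roots exist; factor into two real quadratics: (s^2 + 6s + 10)(s^2 + 2s + 26) = 0.
Each quadratic gives a conjugate pair via the quadratic formula.

s = -3 + j, -3 - j, -1 + 5j, -1 - 5j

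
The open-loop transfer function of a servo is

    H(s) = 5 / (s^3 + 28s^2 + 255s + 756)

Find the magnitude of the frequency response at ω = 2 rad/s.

Substitute s = j2: numerator = 5, denominator = 644 + j502.
|H(j2)| = |5| / |644 + j502| = 5 / 816.54 ≈ 0.006123.

|H(j2)| ≈ 0.006123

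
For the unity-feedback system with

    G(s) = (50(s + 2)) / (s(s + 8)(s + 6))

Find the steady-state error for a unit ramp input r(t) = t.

G(s) has one pole at the origin.
This is a Type 1 system. Kv = lim_{s→0} s·G(s) = 100/48 = 25/12.
e_ss = 1/Kv = 1/(25/12) = 12/25 ≈ 0.4800.

e_ss = 0.4800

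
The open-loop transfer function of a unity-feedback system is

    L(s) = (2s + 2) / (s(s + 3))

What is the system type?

Type 1

The denominator has 1 factor of s at the origin (free integrator), so this is a Type 1 system.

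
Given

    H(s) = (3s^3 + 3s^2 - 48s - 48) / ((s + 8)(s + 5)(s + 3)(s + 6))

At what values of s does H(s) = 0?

Set the numerator to zero: 3s^3 + 3s^2 - 48s - 48 = 0, i.e. 3·(s^3 + s^2 - 16s - 16) = 0.
Factoring: (s - 4)(s + 4)(s + 1) = 0.

s = 4, -4, -1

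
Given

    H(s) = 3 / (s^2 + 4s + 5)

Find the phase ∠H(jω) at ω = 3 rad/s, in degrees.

∠H(j3) ≈ -108.4°

At s = j3: numerator = 3, denominator = -4 + j12.
∠H = ∠num − ∠den = 0° − (108.43°) = -108.4°.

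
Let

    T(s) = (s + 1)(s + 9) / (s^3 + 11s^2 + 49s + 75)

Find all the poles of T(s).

The poles are the roots of the denominator s^3 + 11s^2 + 49s + 75 = 0.
Trying s = -3: the polynomial evaluates to 0, so (s + 3) is a factor.
Dividing out leaves s^2 + 8s + 25 = 0.
The quadratic formula then gives s = -4 ± 3j.

s = -3, -4 + 3j, -4 - 3j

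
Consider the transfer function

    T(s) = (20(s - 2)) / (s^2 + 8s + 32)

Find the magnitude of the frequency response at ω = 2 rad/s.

|T(j2)| ≈ 1.754

Substitute s = j2: numerator = -40 + j40, denominator = 28 + j16.
|T(j2)| = |-40 + j40| / |28 + j16| = 56.569 / 32.249 ≈ 1.754.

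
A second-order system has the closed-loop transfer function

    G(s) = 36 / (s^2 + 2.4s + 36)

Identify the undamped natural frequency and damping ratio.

Compare the denominator to the standard form s^2 + 2ζωₙs + ωₙ².
ωₙ² = 36, so ωₙ = 6 rad/s.
2ζωₙ = 2.4, so ζ = 2.4/(2·6) = 0.2.
With ζ = 0.2 the response is underdamped.

ωₙ = 6 rad/s, ζ = 0.2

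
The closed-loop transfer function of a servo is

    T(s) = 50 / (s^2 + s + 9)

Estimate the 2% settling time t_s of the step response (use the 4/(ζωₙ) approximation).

t_s ≈ 8 s

Comparing s^2 + s + 9 to s^2 + 2ζωₙs + ωₙ²: ωₙ = 3 rad/s and ζ = 1/(2·3) ≈ 0.1667.
ζωₙ = 1/2 = 0.5, so t_s ≈ 4/(ζωₙ) = 4/0.5 = 8 s.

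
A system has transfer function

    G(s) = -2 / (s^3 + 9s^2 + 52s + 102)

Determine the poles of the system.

s = -3 + 5j, -3 - 5j, -3

The poles are the roots of the denominator s^3 + 9s^2 + 52s + 102 = 0.
Trying s = -3: the polynomial evaluates to 0, so (s + 3) is a factor.
Dividing out leaves s^2 + 6s + 34 = 0.
The quadratic formula then gives s = -3 ± 5j.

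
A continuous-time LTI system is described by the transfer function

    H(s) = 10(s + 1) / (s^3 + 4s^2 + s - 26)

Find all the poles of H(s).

s = -3 ± 2j, 2

The poles are the roots of the denominator s^3 + 4s^2 + s - 26 = 0.
Trying s = 2: the polynomial evaluates to 0, so (s - 2) is a factor.
Dividing out leaves s^2 + 6s + 13 = 0.
The quadratic formula then gives s = -3 ± 2j.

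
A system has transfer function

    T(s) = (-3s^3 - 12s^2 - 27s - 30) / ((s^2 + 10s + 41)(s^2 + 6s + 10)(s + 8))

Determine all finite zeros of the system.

s = -1 + 2j, -1 - 2j, -2

Set the numerator to zero: -3s^3 - 12s^2 - 27s - 30 = 0, i.e. -3·(s^3 + 4s^2 + 9s + 10) = 0.
Factoring: (s^2 + 2s + 5)(s + 2) = 0.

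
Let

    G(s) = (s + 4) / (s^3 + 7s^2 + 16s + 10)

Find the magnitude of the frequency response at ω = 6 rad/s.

|G(j6)| ≈ 0.02670

Substitute s = j6: numerator = 4 + j6, denominator = -242 - j120.
|G(j6)| = |4 + j6| / |-242 - j120| = 7.2111 / 270.12 ≈ 0.02670.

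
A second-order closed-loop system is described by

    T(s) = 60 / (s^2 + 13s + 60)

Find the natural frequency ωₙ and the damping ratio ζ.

ωₙ ≈ 7.746 rad/s, ζ ≈ 0.8391

Compare the denominator to the standard form s^2 + 2ζωₙs + ωₙ².
ωₙ² = 60, so ωₙ = √60 ≈ 7.746 rad/s.
2ζωₙ = 13, so ζ = 13/(2·√60) ≈ 0.8391.
With ζ = 0.8391 the response is underdamped.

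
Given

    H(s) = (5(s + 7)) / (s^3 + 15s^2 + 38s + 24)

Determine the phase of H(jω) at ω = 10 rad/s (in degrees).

∠H(j10) ≈ -147.8°

At s = j10: numerator = 35 + j50, denominator = -1476 - j620.
∠H = ∠num − ∠den = 55.008° − (-157.21°) = 212.2°, which wraps to -147.8°.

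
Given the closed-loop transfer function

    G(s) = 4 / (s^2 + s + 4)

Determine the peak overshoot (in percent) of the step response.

Comparing s^2 + s + 4 to s^2 + 2ζωₙs + ωₙ²: ωₙ = 2 rad/s and ζ = 1/(2·2) = 0.25.
%OS = 100·exp(−πζ/√(1−ζ²)) = 100·exp(−π·0.25/√(1−0.25²)) ≈ 44.4%.

%OS ≈ 44.4%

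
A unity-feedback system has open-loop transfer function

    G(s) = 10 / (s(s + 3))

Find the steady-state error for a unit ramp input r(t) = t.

e_ss = 0.3000

G(s) has one pole at the origin.
This is a Type 1 system. Kv = lim_{s→0} s·G(s) = 10/3.
e_ss = 1/Kv = 1/(10/3) = 3/10 ≈ 0.3000.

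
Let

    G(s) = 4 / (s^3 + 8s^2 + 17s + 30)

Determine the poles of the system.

s = -1 ± 2j, -6

The poles are the roots of the denominator s^3 + 8s^2 + 17s + 30 = 0.
Trying s = -6: the polynomial evaluates to 0, so (s + 6) is a factor.
Dividing out leaves s^2 + 2s + 5 = 0.
The quadratic formula then gives s = -1 ± 2j.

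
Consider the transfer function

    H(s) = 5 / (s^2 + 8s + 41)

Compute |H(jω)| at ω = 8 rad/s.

|H(j8)| ≈ 0.07352

Substitute s = j8: numerator = 5, denominator = -23 + j64.
|H(j8)| = |5| / |-23 + j64| = 5 / 68.007 ≈ 0.07352.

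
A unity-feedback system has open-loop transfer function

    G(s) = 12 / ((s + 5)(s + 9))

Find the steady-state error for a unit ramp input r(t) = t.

e_ss = ∞

G(s) has no poles at the origin.
This is a Type 0 system; Kv = lim_{s→0} s·G(s) = 0, so the steady-state error for a ramp input is infinite.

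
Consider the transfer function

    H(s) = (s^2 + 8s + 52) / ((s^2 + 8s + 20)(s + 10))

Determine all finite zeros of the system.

s = -4 ± 6j

Set the numerator to zero: s^2 + 8s + 52 = 0.
Factoring: (s^2 + 8s + 52) = 0.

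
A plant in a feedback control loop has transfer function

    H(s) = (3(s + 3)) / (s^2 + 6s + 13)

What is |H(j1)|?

Substitute s = j1: numerator = 9 + j3, denominator = 12 + j6.
|H(j1)| = |9 + j3| / |12 + j6| = 9.4868 / 13.416 ≈ 0.7071.

|H(j1)| ≈ 0.7071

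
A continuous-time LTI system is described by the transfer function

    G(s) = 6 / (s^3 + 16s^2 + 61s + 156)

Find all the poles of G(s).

s = -2 ± 3j, -12

The poles are the roots of the denominator s^3 + 16s^2 + 61s + 156 = 0.
Trying s = -12: the polynomial evaluates to 0, so (s + 12) is a factor.
Dividing out leaves s^2 + 4s + 13 = 0.
The quadratic formula then gives s = -2 ± 3j.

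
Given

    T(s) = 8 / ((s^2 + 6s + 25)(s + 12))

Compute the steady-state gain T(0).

At s = 0 each factor (s + a) contributes a and each (s^2 + bs + c) contributes c.
T(0) = 8·1 / ((25) · (12)) = 8/300 = 2/75.

T(0) = 2/75 ≈ 0.02667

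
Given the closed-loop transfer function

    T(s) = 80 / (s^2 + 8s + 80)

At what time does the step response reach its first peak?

t_p ≈ 0.3927 s

Comparing s^2 + 8s + 80 to s^2 + 2ζωₙs + ωₙ²: ωₙ = √80 ≈ 8.944 rad/s and ζ = 8/(2·√80) ≈ 0.4472.
ζωₙ = 8/2 = 4, so ω_d = ωₙ√(1−ζ²) = √(ωₙ² − (ζωₙ)²) = √(80 − 4²) = √64 = 8 rad/s.
t_p = π/ω_d = π/8 ≈ 0.3927 s.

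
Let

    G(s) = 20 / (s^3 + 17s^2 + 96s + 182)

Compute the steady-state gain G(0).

G(0) = 10/91 ≈ 0.1099

Set s = 0: G(0) = (20) / (182) = 10/91.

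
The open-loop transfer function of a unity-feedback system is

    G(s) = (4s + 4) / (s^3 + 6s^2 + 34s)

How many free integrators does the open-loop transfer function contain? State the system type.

Factor s from the denominator: s^3 + 6s^2 + 34s = s·(s^2 + 6s + 34).
There is 1 pole at the origin, so the system is Type 1.

Type 1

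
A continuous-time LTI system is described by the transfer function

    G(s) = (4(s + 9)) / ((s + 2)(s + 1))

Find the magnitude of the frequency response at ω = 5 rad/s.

|G(j5)| ≈ 1.500

Substitute s = j5: numerator = 36 + j20, denominator = -23 + j15.
|G(j5)| = |36 + j20| / |-23 + j15| = 41.183 / 27.459 ≈ 1.500.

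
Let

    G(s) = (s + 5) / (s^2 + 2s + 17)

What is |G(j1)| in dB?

Substitute s = j1: numerator = 5 + j1, denominator = 16 + j2.
|G(j1)| = |5 + j1| / |16 + j2| = 5.0990 / 16.125 ≈ 0.3162.
In decibels: 20·log₁₀(0.3162) ≈ -10 dB.

|G(j1)|_dB ≈ -10 dB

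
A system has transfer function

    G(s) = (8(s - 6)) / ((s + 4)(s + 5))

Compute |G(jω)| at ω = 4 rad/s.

Substitute s = j4: numerator = -48 + j32, denominator = 4 + j36.
|G(j4)| = |-48 + j32| / |4 + j36| = 57.689 / 36.222 ≈ 1.593.

|G(j4)| ≈ 1.593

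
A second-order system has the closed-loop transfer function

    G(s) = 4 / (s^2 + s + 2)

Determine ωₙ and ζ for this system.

Compare the denominator to the standard form s^2 + 2ζωₙs + ωₙ².
ωₙ² = 2, so ωₙ = √2 ≈ 1.414 rad/s.
2ζωₙ = 1, so ζ = 1/(2·√2) ≈ 0.3536.

ωₙ ≈ 1.414 rad/s, ζ ≈ 0.3536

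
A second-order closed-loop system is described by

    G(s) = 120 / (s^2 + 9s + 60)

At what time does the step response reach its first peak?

Comparing s^2 + 9s + 60 to s^2 + 2ζωₙs + ωₙ²: ωₙ = √60 ≈ 7.746 rad/s and ζ = 9/(2·√60) ≈ 0.5809.
ζωₙ = 9/2 = 4.5, so ω_d = ωₙ√(1−ζ²) = √(ωₙ² − (ζωₙ)²) = √(60 − 4.5²) = √39.75 ≈ 6.305 rad/s.
t_p = π/ω_d = π/6.305 ≈ 0.4983 s.

t_p ≈ 0.4983 s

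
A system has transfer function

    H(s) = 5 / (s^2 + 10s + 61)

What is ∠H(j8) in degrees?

∠H(j8) ≈ -92.15°

At s = j8: numerator = 5, denominator = -3 + j80.
∠H = ∠num − ∠den = 0° − (92.148°) = -92.15°.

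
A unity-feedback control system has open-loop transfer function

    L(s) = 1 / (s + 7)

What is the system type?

Type 0

The denominator has no factor of s at the origin — no free integrator — so this is a Type 0 system.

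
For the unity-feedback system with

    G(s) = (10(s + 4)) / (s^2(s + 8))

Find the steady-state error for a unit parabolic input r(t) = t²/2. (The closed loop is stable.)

G(s) has 2 poles at the origin.
This is a Type 2 system. Ka = lim_{s→0} s^2·G(s) = 40/8 = 5.
e_ss = 1/Ka = 1/(5) = 1/5 ≈ 0.2000.

e_ss = 0.2000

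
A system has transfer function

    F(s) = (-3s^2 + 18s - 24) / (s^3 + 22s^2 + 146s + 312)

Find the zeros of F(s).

s = 4, 2

Set the numerator to zero: -3s^2 + 18s - 24 = 0, i.e. -3·(s^2 - 6s + 8) = 0.
Factoring: (s - 4)(s - 2) = 0.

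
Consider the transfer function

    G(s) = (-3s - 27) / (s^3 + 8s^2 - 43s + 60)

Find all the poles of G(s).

s = 2 + j, 2 - j, -12

The poles are the roots of the denominator s^3 + 8s^2 - 43s + 60 = 0.
Trying s = -12: the polynomial evaluates to 0, so (s + 12) is a factor.
Dividing out leaves s^2 - 4s + 5 = 0.
The quadratic formula then gives s = 2 ± 1j.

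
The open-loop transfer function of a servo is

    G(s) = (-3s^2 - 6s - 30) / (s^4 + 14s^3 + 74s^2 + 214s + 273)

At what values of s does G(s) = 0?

s = -1 ± 3j

Set the numerator to zero: -3s^2 - 6s - 30 = 0, i.e. -3·(s^2 + 2s + 10) = 0.
Factoring: (s^2 + 2s + 10) = 0.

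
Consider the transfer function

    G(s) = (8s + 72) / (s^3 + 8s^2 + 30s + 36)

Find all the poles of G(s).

s = -3 ± 3j, -2

The poles are the roots of the denominator s^3 + 8s^2 + 30s + 36 = 0.
Trying s = -2: the polynomial evaluates to 0, so (s + 2) is a factor.
Dividing out leaves s^2 + 6s + 18 = 0.
The quadratic formula then gives s = -3 ± 3j.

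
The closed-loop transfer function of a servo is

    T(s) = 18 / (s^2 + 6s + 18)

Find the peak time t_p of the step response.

Comparing s^2 + 6s + 18 to s^2 + 2ζωₙs + ωₙ²: ωₙ = √18 ≈ 4.243 rad/s and ζ = 6/(2·√18) ≈ 0.7071.
ζωₙ = 6/2 = 3, so ω_d = ωₙ√(1−ζ²) = √(ωₙ² − (ζωₙ)²) = √(18 − 3²) = √9 = 3 rad/s.
t_p = π/ω_d = π/3 ≈ 1.047 s.

t_p ≈ 1.047 s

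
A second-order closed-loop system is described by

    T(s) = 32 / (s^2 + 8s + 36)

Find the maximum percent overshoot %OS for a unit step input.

Comparing s^2 + 8s + 36 to s^2 + 2ζωₙs + ωₙ²: ωₙ = 6 rad/s and ζ = 8/(2·6) ≈ 0.6667.
%OS = 100·exp(−πζ/√(1−ζ²)) = 100·exp(−π·0.6667/√(1−0.6667²)) ≈ 6.02%.

%OS ≈ 6.02%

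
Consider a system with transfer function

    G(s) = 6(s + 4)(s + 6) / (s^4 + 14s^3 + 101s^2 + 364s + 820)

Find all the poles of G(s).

s = -2 + 4j, -2 - 4j, -5 + 4j, -5 - 4j

The poles are the roots of the denominator s^4 + 14s^3 + 101s^2 + 364s + 820 = 0.
No real roots exist; factor into two real quadratics: (s^2 + 4s + 20)(s^2 + 10s + 41) = 0.
Each quadratic gives a conjugate pair via the quadratic formula.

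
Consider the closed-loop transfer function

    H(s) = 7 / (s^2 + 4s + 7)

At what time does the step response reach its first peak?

Comparing s^2 + 4s + 7 to s^2 + 2ζωₙs + ωₙ²: ωₙ = √7 ≈ 2.646 rad/s and ζ = 4/(2·√7) ≈ 0.7559.
ζωₙ = 4/2 = 2, so ω_d = ωₙ√(1−ζ²) = √(ωₙ² − (ζωₙ)²) = √(7 − 2²) = √3 ≈ 1.732 rad/s.
t_p = π/ω_d = π/1.732 ≈ 1.814 s.

t_p ≈ 1.814 s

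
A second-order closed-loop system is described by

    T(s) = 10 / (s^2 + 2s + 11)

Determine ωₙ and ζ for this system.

ωₙ ≈ 3.317 rad/s, ζ ≈ 0.3015

Compare the denominator to the standard form s^2 + 2ζωₙs + ωₙ².
ωₙ² = 11, so ωₙ = √11 ≈ 3.317 rad/s.
2ζωₙ = 2, so ζ = 2/(2·√11) ≈ 0.3015.
With ζ = 0.3015 the response is underdamped.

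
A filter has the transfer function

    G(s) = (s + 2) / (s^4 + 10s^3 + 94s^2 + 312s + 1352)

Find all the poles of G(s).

The poles are the roots of the denominator s^4 + 10s^3 + 94s^2 + 312s + 1352 = 0.
No real roots exist; factor into two real quadratics: (s^2 + 2s + 26)(s^2 + 8s + 52) = 0.
Each quadratic gives a conjugate pair via the quadratic formula.

s = -1 + 5j, -1 - 5j, -4 + 6j, -4 - 6j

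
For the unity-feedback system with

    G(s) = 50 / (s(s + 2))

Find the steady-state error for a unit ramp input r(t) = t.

e_ss = 0.04000

G(s) has one pole at the origin.
This is a Type 1 system. Kv = lim_{s→0} s·G(s) = 50/2 = 25.
e_ss = 1/Kv = 1/(25) = 1/25 ≈ 0.04000.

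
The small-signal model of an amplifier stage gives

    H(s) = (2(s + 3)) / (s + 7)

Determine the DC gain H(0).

H(0) = 6/7 ≈ 0.8571

Set s = 0: H(0) = (6) / (7) = 6/7.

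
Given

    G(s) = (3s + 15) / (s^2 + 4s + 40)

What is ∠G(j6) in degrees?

At s = j6: numerator = 15 + j18, denominator = 4 + j24.
∠G = ∠num − ∠den = 50.194° − (80.538°) = -30.34°.

∠G(j6) ≈ -30.34°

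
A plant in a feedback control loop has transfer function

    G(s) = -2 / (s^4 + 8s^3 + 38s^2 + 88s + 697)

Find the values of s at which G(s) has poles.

s = 1 + 4j, 1 - 4j, -5 + 4j, -5 - 4j

The poles are the roots of the denominator s^4 + 8s^3 + 38s^2 + 88s + 697 = 0.
No real roots exist; factor into two real quadratics: (s^2 - 2s + 17)(s^2 + 10s + 41) = 0.
Each quadratic gives a conjugate pair via the quadratic formula.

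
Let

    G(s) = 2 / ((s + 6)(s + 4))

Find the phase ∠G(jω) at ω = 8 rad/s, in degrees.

∠G(j8) ≈ -116.6°

At s = j8: numerator = 2, denominator = -40 + j80.
∠G = ∠num − ∠den = 0° − (116.57°) = -116.6°.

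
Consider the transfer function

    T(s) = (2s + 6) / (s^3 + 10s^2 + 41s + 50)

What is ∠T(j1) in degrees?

At s = j1: numerator = 6 + j2, denominator = 40 + j40.
∠T = ∠num − ∠den = 18.435° − (45°) = -26.57°.

∠T(j1) ≈ -26.57°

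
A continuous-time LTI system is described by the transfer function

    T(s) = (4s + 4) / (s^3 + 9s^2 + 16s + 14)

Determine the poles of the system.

The poles are the roots of the denominator s^3 + 9s^2 + 16s + 14 = 0.
Trying s = -7: the polynomial evaluates to 0, so (s + 7) is a factor.
Dividing out leaves s^2 + 2s + 2 = 0.
The quadratic formula then gives s = -1 ± 1j.

s = -1 + j, -1 - j, -7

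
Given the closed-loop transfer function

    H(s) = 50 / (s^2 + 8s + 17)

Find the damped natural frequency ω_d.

Comparing s^2 + 8s + 17 to s^2 + 2ζωₙs + ωₙ²: ωₙ = √17 ≈ 4.123 rad/s and ζ = 8/(2·√17) ≈ 0.9701.
ζωₙ = 8/2 = 4, so ω_d = ωₙ√(1−ζ²) = √(ωₙ² − (ζωₙ)²) = √(17 − 4²) = √1 = 1 rad/s.

ω_d = 1 rad/s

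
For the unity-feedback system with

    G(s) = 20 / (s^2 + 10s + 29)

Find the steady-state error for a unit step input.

G(s) has no poles at the origin.
This is a Type 0 system. Kp = lim_{s→0} G(s) = 20/29.
e_ss = 1/(1 + Kp) = 1/(1 + 20/29) = 29/49 ≈ 0.5918.

e_ss = 0.5918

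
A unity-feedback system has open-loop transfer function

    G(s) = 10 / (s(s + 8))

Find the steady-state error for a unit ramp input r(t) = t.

G(s) has one pole at the origin.
This is a Type 1 system. Kv = lim_{s→0} s·G(s) = 10/8 = 5/4.
e_ss = 1/Kv = 1/(5/4) = 4/5 ≈ 0.8000.

e_ss = 0.8000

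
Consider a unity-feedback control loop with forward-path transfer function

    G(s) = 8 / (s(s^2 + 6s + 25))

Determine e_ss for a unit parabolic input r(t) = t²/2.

e_ss = ∞

G(s) has one pole at the origin.
This is a Type 1 system; Ka = lim_{s→0} s^2·G(s) = 0, so the steady-state error for a parabola input is infinite.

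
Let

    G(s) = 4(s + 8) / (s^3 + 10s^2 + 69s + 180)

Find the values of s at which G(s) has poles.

s = -4, -3 + 6j, -3 - 6j

The poles are the roots of the denominator s^3 + 10s^2 + 69s + 180 = 0.
Trying s = -4: the polynomial evaluates to 0, so (s + 4) is a factor.
Dividing out leaves s^2 + 6s + 45 = 0.
The quadratic formula then gives s = -3 ± 6j.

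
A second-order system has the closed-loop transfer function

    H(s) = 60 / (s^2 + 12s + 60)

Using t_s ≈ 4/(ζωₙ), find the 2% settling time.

Comparing s^2 + 12s + 60 to s^2 + 2ζωₙs + ωₙ²: ωₙ = √60 ≈ 7.746 rad/s and ζ = 12/(2·√60) ≈ 0.7746.
ζωₙ = 12/2 = 6, so t_s ≈ 4/(ζωₙ) = 4/6 ≈ 0.6667 s.

t_s ≈ 0.6667 s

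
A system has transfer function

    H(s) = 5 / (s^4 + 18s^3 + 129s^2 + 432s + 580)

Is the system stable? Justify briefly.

The denominator s^4 + 18s^3 + 129s^2 + 432s + 580 factors as (s^2 + 10s + 29)(s^2 + 8s + 20), giving poles at s = -5 ± 2j, -4 ± 2j.
Since all poles lie strictly in the left half-plane, the system is stable.

stable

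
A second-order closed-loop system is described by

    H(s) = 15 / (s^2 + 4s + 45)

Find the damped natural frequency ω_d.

Comparing s^2 + 4s + 45 to s^2 + 2ζωₙs + ωₙ²: ωₙ = √45 ≈ 6.708 rad/s and ζ = 4/(2·√45) ≈ 0.2981.
ζωₙ = 4/2 = 2, so ω_d = ωₙ√(1−ζ²) = √(ωₙ² − (ζωₙ)²) = √(45 − 2²) = √41 ≈ 6.403 rad/s.

ω_d ≈ 6.403 rad/s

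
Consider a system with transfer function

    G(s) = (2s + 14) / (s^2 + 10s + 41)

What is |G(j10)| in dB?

|G(j10)|_dB ≈ -13.5 dB

Substitute s = j10: numerator = 14 + j20, denominator = -59 + j100.
|G(j10)| = |14 + j20| / |-59 + j100| = 24.413 / 116.11 ≈ 0.2103.
In decibels: 20·log₁₀(0.2103) ≈ -13.5 dB.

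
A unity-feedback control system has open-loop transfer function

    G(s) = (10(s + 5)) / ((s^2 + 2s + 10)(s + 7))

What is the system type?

The denominator has no factor of s at the origin — no free integrator — so this is a Type 0 system.

Type 0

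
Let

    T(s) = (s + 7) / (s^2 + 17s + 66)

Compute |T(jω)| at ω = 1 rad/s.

|T(j1)| ≈ 0.1052

Substitute s = j1: numerator = 7 + j1, denominator = 65 + j17.
|T(j1)| = |7 + j1| / |65 + j17| = 7.0711 / 67.186 ≈ 0.1052.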